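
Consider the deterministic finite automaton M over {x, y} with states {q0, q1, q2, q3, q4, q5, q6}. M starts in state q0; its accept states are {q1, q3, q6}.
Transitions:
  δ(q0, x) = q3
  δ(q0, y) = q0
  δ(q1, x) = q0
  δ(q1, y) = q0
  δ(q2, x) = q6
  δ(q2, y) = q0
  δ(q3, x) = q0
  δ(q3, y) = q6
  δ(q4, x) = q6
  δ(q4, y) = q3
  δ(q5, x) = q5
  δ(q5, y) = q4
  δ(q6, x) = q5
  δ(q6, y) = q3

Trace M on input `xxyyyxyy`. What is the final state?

q0 --x--> q3
q3 --x--> q0
q0 --y--> q0
q0 --y--> q0
q0 --y--> q0
q0 --x--> q3
q3 --y--> q6
q6 --y--> q3

q3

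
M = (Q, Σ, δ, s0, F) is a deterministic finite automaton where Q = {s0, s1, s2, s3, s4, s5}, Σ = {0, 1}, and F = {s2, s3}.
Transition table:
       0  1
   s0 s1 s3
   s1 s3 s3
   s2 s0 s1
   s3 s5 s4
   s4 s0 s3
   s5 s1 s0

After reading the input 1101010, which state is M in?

s1

s0 --1--> s3
s3 --1--> s4
s4 --0--> s0
s0 --1--> s3
s3 --0--> s5
s5 --1--> s0
s0 --0--> s1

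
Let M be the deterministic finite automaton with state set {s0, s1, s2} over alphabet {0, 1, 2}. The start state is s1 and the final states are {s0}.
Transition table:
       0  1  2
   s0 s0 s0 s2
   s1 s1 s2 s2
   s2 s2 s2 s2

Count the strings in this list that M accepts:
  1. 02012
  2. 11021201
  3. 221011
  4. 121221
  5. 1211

0

02012: rejected
11021201: rejected
221011: rejected
121221: rejected
1211: rejected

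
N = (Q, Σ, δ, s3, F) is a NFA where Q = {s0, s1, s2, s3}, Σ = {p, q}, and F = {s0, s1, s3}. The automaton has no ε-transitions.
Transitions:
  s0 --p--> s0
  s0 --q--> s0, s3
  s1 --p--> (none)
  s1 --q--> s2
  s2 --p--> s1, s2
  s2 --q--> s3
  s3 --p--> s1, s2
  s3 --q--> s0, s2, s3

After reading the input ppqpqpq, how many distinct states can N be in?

2

Start: {s3}
read p: {s1, s2}
read p: {s1, s2}
read q: {s2, s3}
read p: {s1, s2}
read q: {s2, s3}
read p: {s1, s2}
read q: {s2, s3}
Final reachable set {s2, s3} has 2 states.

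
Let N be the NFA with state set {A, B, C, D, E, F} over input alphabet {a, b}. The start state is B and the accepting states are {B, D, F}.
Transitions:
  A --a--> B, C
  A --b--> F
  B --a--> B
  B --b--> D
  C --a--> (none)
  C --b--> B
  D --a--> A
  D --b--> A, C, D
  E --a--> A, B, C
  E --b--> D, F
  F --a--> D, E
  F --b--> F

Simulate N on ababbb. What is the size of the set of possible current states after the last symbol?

Start: {B}
read a: {B}
read b: {D}
read a: {A}
read b: {F}
read b: {F}
read b: {F}
Final reachable set {F} has 1 state.

1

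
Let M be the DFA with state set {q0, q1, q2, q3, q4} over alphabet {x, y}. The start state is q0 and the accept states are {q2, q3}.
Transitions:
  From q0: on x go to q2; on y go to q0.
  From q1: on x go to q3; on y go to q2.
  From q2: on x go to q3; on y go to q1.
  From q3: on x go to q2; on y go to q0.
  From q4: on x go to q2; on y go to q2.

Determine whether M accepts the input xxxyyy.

rejected

q0 --x--> q2
q2 --x--> q3
q3 --x--> q2
q2 --y--> q1
q1 --y--> q2
q2 --y--> q1
End in state q1, which is not an accepting state.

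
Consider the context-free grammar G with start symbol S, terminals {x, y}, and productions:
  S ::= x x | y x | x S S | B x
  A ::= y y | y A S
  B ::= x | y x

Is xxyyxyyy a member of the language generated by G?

no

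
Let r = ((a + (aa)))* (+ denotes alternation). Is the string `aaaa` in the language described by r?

Split into 4 pieces a · a · a · a; each matches (a+(aa)).

yes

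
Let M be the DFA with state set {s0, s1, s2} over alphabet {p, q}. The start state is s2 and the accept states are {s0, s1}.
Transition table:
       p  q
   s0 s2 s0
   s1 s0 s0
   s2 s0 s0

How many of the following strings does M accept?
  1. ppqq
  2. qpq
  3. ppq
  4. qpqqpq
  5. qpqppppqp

ppqq: accepted
qpq: accepted
ppq: accepted
qpqqpq: accepted
qpqppppqp: rejected

4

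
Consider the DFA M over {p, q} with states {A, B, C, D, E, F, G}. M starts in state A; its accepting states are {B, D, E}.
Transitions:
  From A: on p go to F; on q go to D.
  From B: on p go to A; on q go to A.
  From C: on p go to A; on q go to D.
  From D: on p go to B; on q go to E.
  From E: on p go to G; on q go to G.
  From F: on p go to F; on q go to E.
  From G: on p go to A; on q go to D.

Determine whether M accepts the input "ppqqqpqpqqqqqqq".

accepted

A --p--> F
F --p--> F
F --q--> E
E --q--> G
G --q--> D
D --p--> B
B --q--> A
A --p--> F
F --q--> E
E --q--> G
G --q--> D
D --q--> E
E --q--> G
G --q--> D
D --q--> E
End in state E, which is an accepting state.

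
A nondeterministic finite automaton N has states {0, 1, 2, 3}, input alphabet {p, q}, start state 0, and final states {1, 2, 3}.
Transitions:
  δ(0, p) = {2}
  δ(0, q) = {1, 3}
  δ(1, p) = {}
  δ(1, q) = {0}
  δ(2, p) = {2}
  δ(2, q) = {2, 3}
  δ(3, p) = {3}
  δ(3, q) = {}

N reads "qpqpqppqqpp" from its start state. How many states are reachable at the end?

Start: {0}
read q: {1, 3}
read p: {3}
read q: {}
The reachable set is empty and stays empty for the remaining 8 symbols.
Final reachable set {} has 0 states.

0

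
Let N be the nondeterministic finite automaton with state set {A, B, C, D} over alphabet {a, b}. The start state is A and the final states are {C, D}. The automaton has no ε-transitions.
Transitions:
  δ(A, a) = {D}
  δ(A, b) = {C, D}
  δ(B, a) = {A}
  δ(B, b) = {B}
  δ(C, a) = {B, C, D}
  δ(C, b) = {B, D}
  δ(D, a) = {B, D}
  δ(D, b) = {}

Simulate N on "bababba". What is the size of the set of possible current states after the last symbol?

3

Start: {A}
read b: {C, D}
read a: {B, C, D}
read b: {B, D}
read a: {A, B, D}
read b: {B, C, D}
read b: {B, D}
read a: {A, B, D}
Final reachable set {A, B, D} has 3 states.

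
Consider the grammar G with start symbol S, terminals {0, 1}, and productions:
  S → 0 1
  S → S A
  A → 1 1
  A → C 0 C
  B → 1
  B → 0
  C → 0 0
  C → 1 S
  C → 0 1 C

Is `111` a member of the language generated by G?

no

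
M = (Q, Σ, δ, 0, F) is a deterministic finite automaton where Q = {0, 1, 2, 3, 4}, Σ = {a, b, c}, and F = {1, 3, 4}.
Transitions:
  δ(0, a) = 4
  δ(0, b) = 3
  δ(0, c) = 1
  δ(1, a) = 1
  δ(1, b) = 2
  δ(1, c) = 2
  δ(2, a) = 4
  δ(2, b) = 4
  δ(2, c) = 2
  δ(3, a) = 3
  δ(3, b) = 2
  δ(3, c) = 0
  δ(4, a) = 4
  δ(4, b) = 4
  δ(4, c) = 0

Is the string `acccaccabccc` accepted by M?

0 --a--> 4
4 --c--> 0
0 --c--> 1
1 --c--> 2
2 --a--> 4
4 --c--> 0
0 --c--> 1
1 --a--> 1
1 --b--> 2
2 --c--> 2
2 --c--> 2
2 --c--> 2
End in state 2, which is not an accepting state.

rejected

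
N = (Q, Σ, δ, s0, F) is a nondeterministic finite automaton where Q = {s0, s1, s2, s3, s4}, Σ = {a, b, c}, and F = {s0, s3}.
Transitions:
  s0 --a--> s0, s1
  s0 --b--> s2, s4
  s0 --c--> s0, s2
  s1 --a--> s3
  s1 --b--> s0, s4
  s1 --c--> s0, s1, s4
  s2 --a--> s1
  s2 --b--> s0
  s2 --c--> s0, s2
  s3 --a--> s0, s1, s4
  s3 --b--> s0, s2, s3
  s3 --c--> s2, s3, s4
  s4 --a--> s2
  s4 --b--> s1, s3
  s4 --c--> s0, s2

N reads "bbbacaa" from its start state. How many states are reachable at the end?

4

Start: {s0}
read b: {s2, s4}
read b: {s0, s1, s3}
read b: {s0, s2, s3, s4}
read a: {s0, s1, s2, s4}
read c: {s0, s1, s2, s4}
read a: {s0, s1, s2, s3}
read a: {s0, s1, s3, s4}
Final reachable set {s0, s1, s3, s4} has 4 states.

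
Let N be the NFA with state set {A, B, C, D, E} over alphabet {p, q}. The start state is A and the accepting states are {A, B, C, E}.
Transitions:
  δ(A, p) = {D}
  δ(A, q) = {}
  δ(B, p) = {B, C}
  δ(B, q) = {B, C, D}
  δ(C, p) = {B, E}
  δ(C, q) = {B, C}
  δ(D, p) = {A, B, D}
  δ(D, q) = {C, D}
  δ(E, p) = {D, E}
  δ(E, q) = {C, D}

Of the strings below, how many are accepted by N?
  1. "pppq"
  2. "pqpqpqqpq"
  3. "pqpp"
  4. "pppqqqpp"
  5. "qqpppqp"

4

"pppq": accepted
"pqpqpqqpq": accepted
"pqpp": accepted
"pppqqqpp": accepted
"qqpppqp": rejected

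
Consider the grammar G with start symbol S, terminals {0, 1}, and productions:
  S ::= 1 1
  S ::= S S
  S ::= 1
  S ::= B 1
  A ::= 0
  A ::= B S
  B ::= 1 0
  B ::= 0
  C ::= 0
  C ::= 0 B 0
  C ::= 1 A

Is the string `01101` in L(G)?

yes

S ⇒ SS ⇒ B1S ⇒ 01S ⇒ 01B1 ⇒ 01101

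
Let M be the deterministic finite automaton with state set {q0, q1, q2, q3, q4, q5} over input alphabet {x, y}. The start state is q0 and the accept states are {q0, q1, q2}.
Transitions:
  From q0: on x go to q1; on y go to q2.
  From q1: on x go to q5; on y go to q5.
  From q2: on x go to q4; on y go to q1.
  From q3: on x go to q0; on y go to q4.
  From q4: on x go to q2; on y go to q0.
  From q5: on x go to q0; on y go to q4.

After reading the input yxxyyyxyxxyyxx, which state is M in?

q0 --y--> q2
q2 --x--> q4
q4 --x--> q2
q2 --y--> q1
q1 --y--> q5
q5 --y--> q4
q4 --x--> q2
q2 --y--> q1
q1 --x--> q5
q5 --x--> q0
q0 --y--> q2
q2 --y--> q1
q1 --x--> q5
q5 --x--> q0

q0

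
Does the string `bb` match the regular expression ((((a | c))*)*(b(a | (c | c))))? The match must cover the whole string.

no

No split of bb into u·v has (((a|c))*)* matching u and (b(a|(c|c))) matching v.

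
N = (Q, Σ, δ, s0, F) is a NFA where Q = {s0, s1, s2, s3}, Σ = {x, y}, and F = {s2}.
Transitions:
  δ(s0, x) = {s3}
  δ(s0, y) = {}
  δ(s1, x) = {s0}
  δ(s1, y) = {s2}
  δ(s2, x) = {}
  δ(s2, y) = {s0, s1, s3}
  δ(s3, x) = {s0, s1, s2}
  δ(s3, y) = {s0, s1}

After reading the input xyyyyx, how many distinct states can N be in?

Start: {s0}
read x: {s3}
read y: {s0, s1}
read y: {s2}
read y: {s0, s1, s3}
read y: {s0, s1, s2}
read x: {s0, s3}
Final reachable set {s0, s3} has 2 states.

2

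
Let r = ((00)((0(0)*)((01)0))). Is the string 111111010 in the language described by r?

no

No split of 111111010 into u·v has (00) matching u and ((0(0)*)((01)0)) matching v.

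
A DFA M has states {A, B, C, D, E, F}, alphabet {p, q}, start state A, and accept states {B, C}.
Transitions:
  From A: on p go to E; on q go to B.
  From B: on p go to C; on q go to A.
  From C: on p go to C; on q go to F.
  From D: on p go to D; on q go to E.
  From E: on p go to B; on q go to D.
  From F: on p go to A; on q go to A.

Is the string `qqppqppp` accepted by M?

accepted

A --q--> B
B --q--> A
A --p--> E
E --p--> B
B --q--> A
A --p--> E
E --p--> B
B --p--> C
End in state C, which is an accepting state.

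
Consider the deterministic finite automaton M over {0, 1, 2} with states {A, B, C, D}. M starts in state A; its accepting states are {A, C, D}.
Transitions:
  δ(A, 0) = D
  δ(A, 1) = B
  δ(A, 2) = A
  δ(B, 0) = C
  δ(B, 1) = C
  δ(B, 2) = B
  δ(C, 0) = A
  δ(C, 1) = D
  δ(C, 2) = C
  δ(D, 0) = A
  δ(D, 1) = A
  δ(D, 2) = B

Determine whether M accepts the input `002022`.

rejected

A --0--> D
D --0--> A
A --2--> A
A --0--> D
D --2--> B
B --2--> B
End in state B, which is not an accepting state.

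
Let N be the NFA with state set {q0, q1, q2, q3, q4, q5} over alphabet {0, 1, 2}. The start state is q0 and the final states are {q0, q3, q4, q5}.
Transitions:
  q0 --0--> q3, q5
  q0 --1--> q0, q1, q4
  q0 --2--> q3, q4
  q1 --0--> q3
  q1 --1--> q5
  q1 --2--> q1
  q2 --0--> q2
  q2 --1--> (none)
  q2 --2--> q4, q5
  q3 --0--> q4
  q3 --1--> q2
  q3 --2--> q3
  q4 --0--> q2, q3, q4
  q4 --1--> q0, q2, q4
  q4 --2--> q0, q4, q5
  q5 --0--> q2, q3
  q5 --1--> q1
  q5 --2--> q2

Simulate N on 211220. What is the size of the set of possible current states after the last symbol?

4

Start: {q0}
read 2: {q3, q4}
read 1: {q0, q2, q4}
read 1: {q0, q1, q2, q4}
read 2: {q0, q1, q3, q4, q5}
read 2: {q0, q1, q2, q3, q4, q5}
read 0: {q2, q3, q4, q5}
Final reachable set {q2, q3, q4, q5} has 4 states.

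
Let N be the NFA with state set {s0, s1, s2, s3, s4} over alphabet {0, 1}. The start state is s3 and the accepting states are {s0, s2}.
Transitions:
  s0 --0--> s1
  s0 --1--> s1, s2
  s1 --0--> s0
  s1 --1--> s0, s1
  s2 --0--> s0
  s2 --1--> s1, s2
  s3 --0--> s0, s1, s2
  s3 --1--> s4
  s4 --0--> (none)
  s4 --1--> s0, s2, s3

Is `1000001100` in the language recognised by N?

Start: {s3}
read 1: {s4}
read 0: {}
The reachable set is empty and stays empty for the remaining 8 symbols.
Reachable ∩ accepting = {} — empty.

rejected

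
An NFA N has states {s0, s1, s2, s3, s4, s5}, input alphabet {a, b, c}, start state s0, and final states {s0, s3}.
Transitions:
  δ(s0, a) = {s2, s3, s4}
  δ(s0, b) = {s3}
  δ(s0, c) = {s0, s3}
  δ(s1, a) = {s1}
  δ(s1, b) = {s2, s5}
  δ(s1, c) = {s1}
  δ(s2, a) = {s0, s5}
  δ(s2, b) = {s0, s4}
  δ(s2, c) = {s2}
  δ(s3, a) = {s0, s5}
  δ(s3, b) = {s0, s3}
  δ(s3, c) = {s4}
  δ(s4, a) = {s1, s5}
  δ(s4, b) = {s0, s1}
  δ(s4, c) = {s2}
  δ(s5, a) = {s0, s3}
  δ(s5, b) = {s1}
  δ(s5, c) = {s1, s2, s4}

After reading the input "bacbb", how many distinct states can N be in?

6

Start: {s0}
read b: {s3}
read a: {s0, s5}
read c: {s0, s1, s2, s3, s4}
read b: {s0, s1, s2, s3, s4, s5}
read b: {s0, s1, s2, s3, s4, s5}
Final reachable set {s0, s1, s2, s3, s4, s5} has 6 states.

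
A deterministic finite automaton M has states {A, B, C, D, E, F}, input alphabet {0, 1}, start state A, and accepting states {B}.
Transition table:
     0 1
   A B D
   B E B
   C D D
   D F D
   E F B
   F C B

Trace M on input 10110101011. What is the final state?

B

A --1--> D
D --0--> F
F --1--> B
B --1--> B
B --0--> E
E --1--> B
B --0--> E
E --1--> B
B --0--> E
E --1--> B
B --1--> B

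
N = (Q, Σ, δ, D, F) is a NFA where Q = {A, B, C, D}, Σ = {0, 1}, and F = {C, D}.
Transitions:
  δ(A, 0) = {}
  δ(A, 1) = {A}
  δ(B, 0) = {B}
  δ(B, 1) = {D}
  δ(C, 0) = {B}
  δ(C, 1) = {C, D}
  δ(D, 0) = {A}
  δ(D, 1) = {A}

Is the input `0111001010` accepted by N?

Start: {D}
read 0: {A}
read 1: {A}
read 1: {A}
read 1: {A}
read 0: {}
The reachable set is empty and stays empty for the remaining 5 symbols.
Reachable ∩ accepting = {} — empty.

rejected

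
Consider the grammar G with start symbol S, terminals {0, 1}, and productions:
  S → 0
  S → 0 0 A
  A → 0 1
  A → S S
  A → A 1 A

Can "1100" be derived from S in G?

no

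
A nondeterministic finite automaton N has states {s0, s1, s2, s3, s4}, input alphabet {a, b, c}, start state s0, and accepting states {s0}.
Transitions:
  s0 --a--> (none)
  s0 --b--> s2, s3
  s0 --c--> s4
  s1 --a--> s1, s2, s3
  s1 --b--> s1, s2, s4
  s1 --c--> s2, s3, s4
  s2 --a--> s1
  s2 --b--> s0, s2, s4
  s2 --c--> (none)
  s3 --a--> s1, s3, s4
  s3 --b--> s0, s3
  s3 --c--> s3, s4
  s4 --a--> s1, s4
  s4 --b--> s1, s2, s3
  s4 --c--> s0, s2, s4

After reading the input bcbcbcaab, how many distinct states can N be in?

Start: {s0}
read b: {s2, s3}
read c: {s3, s4}
read b: {s0, s1, s2, s3}
read c: {s2, s3, s4}
read b: {s0, s1, s2, s3, s4}
read c: {s0, s2, s3, s4}
read a: {s1, s3, s4}
read a: {s1, s2, s3, s4}
read b: {s0, s1, s2, s3, s4}
Final reachable set {s0, s1, s2, s3, s4} has 5 states.

5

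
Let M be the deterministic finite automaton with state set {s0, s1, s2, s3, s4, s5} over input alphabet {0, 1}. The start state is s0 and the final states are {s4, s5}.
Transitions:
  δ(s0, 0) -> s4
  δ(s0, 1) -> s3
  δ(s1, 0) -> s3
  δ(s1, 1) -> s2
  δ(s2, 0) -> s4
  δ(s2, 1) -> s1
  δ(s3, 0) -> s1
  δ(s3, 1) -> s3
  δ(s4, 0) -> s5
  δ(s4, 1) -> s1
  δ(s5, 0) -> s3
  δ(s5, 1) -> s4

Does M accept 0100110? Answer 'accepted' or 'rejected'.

rejected

s0 --0--> s4
s4 --1--> s1
s1 --0--> s3
s3 --0--> s1
s1 --1--> s2
s2 --1--> s1
s1 --0--> s3
End in state s3, which is not an accepting state.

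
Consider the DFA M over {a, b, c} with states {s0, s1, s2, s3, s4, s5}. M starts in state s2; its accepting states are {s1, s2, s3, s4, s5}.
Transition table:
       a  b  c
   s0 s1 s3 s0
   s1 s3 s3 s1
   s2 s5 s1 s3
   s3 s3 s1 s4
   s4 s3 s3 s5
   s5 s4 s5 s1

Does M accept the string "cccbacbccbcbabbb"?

s2 --c--> s3
s3 --c--> s4
s4 --c--> s5
s5 --b--> s5
s5 --a--> s4
s4 --c--> s5
s5 --b--> s5
s5 --c--> s1
s1 --c--> s1
s1 --b--> s3
s3 --c--> s4
s4 --b--> s3
s3 --a--> s3
s3 --b--> s1
s1 --b--> s3
s3 --b--> s1
End in state s1, which is an accepting state.

accepted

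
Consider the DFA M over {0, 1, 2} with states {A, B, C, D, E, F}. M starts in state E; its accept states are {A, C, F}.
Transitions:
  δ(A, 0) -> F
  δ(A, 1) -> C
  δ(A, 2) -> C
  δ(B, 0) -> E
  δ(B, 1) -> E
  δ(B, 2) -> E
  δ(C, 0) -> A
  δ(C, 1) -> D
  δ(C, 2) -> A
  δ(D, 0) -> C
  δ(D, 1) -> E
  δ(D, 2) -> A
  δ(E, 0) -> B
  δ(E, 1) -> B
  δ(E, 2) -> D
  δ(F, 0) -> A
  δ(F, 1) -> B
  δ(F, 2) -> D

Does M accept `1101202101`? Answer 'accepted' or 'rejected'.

accepted

E --1--> B
B --1--> E
E --0--> B
B --1--> E
E --2--> D
D --0--> C
C --2--> A
A --1--> C
C --0--> A
A --1--> C
End in state C, which is an accepting state.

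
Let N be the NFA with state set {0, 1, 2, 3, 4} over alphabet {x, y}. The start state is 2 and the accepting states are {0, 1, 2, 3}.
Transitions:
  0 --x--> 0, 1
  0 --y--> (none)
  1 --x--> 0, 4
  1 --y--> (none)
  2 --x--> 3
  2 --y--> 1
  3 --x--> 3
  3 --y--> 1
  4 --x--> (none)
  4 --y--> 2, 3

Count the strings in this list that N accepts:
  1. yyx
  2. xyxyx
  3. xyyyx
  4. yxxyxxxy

yyx: rejected
xyxyx: accepted
xyyyx: rejected
yxxyxxxy: rejected

1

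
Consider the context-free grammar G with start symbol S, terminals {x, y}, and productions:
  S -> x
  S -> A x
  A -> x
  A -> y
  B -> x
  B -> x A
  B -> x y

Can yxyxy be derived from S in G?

no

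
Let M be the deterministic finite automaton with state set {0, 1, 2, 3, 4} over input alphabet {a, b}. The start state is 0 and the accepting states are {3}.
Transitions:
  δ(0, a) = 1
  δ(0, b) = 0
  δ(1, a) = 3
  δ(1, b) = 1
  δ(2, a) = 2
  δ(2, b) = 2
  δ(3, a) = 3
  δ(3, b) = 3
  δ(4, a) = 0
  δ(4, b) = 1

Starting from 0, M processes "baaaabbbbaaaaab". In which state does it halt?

0 --b--> 0
0 --a--> 1
1 --a--> 3
3 --a--> 3
3 --a--> 3
3 --b--> 3
3 --b--> 3
3 --b--> 3
3 --b--> 3
3 --a--> 3
3 --a--> 3
3 --a--> 3
3 --a--> 3
3 --a--> 3
3 --b--> 3

3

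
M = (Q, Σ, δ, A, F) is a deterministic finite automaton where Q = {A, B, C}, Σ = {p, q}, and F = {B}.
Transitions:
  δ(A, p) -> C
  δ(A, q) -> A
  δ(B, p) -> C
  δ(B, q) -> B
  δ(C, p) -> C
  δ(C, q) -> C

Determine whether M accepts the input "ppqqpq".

A --p--> C
C --p--> C
C --q--> C
C --q--> C
C --p--> C
C --q--> C
End in state C, which is not an accepting state.

rejected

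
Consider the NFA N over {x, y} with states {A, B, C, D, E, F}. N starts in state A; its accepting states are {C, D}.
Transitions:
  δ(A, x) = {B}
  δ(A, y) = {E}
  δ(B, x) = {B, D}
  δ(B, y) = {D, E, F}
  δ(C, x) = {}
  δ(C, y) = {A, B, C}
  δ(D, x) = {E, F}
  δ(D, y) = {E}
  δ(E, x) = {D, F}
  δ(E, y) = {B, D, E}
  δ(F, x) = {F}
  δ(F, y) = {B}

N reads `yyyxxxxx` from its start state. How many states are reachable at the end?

4

Start: {A}
read y: {E}
read y: {B, D, E}
read y: {B, D, E, F}
read x: {B, D, E, F}
read x: {B, D, E, F}
read x: {B, D, E, F}
read x: {B, D, E, F}
read x: {B, D, E, F}
Final reachable set {B, D, E, F} has 4 states.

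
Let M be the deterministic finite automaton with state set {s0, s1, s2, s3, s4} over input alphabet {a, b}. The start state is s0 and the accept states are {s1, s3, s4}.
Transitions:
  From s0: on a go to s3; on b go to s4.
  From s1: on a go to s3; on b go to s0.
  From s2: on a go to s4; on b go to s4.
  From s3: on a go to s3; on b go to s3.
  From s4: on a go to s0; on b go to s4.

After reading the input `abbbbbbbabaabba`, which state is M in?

s3

s0 --a--> s3
s3 --b--> s3
s3 --b--> s3
s3 --b--> s3
s3 --b--> s3
s3 --b--> s3
s3 --b--> s3
s3 --b--> s3
s3 --a--> s3
s3 --b--> s3
s3 --a--> s3
s3 --a--> s3
s3 --b--> s3
s3 --b--> s3
s3 --a--> s3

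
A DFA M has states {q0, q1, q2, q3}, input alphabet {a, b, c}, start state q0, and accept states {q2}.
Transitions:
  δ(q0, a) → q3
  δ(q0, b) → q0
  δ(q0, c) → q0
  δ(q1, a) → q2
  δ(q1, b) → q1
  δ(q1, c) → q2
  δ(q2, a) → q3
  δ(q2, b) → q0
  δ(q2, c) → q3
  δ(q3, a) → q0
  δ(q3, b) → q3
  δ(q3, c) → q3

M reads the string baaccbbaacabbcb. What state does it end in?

q0 --b--> q0
q0 --a--> q3
q3 --a--> q0
q0 --c--> q0
q0 --c--> q0
q0 --b--> q0
q0 --b--> q0
q0 --a--> q3
q3 --a--> q0
q0 --c--> q0
q0 --a--> q3
q3 --b--> q3
q3 --b--> q3
q3 --c--> q3
q3 --b--> q3

q3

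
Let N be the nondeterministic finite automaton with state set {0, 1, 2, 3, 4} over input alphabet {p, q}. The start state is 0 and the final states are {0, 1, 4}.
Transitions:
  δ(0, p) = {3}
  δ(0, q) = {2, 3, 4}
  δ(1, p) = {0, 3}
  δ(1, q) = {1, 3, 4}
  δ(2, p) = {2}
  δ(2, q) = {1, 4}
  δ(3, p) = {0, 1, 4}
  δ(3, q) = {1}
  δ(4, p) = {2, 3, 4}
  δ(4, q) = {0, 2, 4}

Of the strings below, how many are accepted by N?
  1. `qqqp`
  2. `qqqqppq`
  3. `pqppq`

3

`qqqp`: accepted
`qqqqppq`: accepted
`pqppq`: accepted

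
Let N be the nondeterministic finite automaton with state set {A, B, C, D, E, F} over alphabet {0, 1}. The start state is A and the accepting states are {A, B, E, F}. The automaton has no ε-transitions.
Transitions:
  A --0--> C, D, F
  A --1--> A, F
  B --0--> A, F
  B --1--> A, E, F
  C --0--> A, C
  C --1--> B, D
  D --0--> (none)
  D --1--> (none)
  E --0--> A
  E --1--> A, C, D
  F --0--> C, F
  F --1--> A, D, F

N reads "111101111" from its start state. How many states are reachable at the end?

Start: {A}
read 1: {A, F}
read 1: {A, D, F}
read 1: {A, D, F}
read 1: {A, D, F}
read 0: {C, D, F}
read 1: {A, B, D, F}
read 1: {A, D, E, F}
read 1: {A, C, D, F}
read 1: {A, B, D, F}
Final reachable set {A, B, D, F} has 4 states.

4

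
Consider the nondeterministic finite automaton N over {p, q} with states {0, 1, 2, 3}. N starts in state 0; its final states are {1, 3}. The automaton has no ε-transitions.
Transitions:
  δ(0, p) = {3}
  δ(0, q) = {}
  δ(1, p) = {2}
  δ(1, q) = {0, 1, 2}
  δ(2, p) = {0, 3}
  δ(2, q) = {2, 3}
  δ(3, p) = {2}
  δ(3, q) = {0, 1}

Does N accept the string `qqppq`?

rejected

Start: {0}
read q: {}
The reachable set is empty and stays empty for the remaining 4 symbols.
Reachable ∩ accepting = {} — empty.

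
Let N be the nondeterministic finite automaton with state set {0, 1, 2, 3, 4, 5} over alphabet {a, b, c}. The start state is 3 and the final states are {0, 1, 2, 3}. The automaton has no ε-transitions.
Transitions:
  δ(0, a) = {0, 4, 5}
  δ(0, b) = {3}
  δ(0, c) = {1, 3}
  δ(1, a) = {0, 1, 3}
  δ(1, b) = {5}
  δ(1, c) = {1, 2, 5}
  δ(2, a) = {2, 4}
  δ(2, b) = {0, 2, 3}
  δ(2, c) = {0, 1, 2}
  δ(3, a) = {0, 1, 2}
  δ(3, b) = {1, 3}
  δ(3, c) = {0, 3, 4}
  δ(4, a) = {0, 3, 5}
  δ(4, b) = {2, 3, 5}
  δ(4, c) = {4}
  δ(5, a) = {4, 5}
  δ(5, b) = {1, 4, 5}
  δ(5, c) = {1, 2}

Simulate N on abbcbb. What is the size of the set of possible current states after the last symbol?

Start: {3}
read a: {0, 1, 2}
read b: {0, 2, 3, 5}
read b: {0, 1, 2, 3, 4, 5}
read c: {0, 1, 2, 3, 4, 5}
read b: {0, 1, 2, 3, 4, 5}
read b: {0, 1, 2, 3, 4, 5}
Final reachable set {0, 1, 2, 3, 4, 5} has 6 states.

6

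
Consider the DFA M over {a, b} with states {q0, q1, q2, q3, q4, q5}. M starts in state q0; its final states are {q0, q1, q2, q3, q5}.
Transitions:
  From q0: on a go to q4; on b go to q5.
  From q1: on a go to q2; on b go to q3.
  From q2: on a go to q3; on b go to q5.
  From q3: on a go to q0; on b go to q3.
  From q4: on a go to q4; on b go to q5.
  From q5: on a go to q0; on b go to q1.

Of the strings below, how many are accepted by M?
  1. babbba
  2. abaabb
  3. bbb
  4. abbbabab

babbba: accepted
abaabb: accepted
bbb: accepted
abbbabab: accepted

4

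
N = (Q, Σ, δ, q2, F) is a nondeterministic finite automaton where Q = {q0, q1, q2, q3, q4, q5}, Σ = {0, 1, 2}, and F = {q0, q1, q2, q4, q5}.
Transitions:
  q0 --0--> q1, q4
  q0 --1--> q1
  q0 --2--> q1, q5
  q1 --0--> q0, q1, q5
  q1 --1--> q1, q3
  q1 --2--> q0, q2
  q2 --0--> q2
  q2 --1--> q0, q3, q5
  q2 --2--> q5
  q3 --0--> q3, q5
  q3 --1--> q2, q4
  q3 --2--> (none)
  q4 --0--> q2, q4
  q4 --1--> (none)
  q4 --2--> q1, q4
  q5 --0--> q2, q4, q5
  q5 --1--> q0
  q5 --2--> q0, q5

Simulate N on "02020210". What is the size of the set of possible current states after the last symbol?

Start: {q2}
read 0: {q2}
read 2: {q5}
read 0: {q2, q4, q5}
read 2: {q0, q1, q4, q5}
read 0: {q0, q1, q2, q4, q5}
read 2: {q0, q1, q2, q4, q5}
read 1: {q0, q1, q3, q5}
read 0: {q0, q1, q2, q3, q4, q5}
Final reachable set {q0, q1, q2, q3, q4, q5} has 6 states.

6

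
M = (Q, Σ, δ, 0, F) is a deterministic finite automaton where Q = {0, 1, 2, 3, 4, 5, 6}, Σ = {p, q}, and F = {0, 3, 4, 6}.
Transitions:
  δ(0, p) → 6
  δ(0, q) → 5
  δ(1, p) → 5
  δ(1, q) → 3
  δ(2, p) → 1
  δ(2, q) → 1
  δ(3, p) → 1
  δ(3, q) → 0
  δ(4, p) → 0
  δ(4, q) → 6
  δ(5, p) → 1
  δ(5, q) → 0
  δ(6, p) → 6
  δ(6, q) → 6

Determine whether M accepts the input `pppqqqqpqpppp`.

accepted

0 --p--> 6
6 --p--> 6
6 --p--> 6
6 --q--> 6
6 --q--> 6
6 --q--> 6
6 --q--> 6
6 --p--> 6
6 --q--> 6
6 --p--> 6
6 --p--> 6
6 --p--> 6
6 --p--> 6
End in state 6, which is an accepting state.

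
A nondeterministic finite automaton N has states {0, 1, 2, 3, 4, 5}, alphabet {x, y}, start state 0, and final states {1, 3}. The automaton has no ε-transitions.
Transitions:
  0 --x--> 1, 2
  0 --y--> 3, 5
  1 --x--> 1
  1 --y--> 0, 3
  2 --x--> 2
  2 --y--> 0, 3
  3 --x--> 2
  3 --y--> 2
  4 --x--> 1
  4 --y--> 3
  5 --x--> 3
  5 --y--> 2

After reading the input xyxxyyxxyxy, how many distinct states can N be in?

Start: {0}
read x: {1, 2}
read y: {0, 3}
read x: {1, 2}
read x: {1, 2}
read y: {0, 3}
read y: {2, 3, 5}
read x: {2, 3}
read x: {2}
read y: {0, 3}
read x: {1, 2}
read y: {0, 3}
Final reachable set {0, 3} has 2 states.

2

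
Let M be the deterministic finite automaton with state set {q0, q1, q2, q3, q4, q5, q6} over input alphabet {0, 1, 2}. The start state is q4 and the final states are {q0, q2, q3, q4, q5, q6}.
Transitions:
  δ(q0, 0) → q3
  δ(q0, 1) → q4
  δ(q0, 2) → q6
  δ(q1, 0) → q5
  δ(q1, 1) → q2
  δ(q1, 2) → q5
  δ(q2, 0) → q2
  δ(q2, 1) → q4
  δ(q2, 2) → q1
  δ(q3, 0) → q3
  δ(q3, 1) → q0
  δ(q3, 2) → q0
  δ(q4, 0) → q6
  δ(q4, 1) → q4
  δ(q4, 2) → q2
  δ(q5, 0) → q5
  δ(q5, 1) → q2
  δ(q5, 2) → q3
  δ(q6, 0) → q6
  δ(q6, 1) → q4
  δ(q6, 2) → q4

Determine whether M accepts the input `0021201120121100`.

q4 --0--> q6
q6 --0--> q6
q6 --2--> q4
q4 --1--> q4
q4 --2--> q2
q2 --0--> q2
q2 --1--> q4
q4 --1--> q4
q4 --2--> q2
q2 --0--> q2
q2 --1--> q4
q4 --2--> q2
q2 --1--> q4
q4 --1--> q4
q4 --0--> q6
q6 --0--> q6
End in state q6, which is an accepting state.

accepted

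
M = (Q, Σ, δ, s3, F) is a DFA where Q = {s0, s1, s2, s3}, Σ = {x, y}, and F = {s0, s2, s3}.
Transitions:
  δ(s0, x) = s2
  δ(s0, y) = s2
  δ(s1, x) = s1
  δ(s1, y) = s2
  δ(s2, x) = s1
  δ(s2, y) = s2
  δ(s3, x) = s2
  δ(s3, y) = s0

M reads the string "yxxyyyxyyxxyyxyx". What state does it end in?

s3 --y--> s0
s0 --x--> s2
s2 --x--> s1
s1 --y--> s2
s2 --y--> s2
s2 --y--> s2
s2 --x--> s1
s1 --y--> s2
s2 --y--> s2
s2 --x--> s1
s1 --x--> s1
s1 --y--> s2
s2 --y--> s2
s2 --x--> s1
s1 --y--> s2
s2 --x--> s1

s1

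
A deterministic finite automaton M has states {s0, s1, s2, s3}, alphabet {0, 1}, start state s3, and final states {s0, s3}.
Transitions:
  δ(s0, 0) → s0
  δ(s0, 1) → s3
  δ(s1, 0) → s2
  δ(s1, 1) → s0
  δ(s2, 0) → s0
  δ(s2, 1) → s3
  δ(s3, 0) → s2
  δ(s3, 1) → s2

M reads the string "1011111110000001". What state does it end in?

s3

s3 --1--> s2
s2 --0--> s0
s0 --1--> s3
s3 --1--> s2
s2 --1--> s3
s3 --1--> s2
s2 --1--> s3
s3 --1--> s2
s2 --1--> s3
s3 --0--> s2
s2 --0--> s0
s0 --0--> s0
s0 --0--> s0
s0 --0--> s0
s0 --0--> s0
s0 --1--> s3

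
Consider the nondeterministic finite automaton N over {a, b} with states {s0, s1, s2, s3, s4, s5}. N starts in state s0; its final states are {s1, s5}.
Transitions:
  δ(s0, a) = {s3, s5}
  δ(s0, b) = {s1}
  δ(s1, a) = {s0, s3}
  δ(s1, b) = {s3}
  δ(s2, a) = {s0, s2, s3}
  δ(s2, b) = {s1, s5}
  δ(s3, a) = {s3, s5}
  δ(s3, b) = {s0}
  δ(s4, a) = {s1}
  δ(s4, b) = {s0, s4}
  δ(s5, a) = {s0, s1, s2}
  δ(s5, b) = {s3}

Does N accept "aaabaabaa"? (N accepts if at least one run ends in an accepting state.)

accepted

Start: {s0}
read a: {s3, s5}
read a: {s0, s1, s2, s3, s5}
read a: {s0, s1, s2, s3, s5}
read b: {s0, s1, s3, s5}
read a: {s0, s1, s2, s3, s5}
read a: {s0, s1, s2, s3, s5}
read b: {s0, s1, s3, s5}
read a: {s0, s1, s2, s3, s5}
read a: {s0, s1, s2, s3, s5}
Reachable ∩ accepting = {s1, s5} — nonempty.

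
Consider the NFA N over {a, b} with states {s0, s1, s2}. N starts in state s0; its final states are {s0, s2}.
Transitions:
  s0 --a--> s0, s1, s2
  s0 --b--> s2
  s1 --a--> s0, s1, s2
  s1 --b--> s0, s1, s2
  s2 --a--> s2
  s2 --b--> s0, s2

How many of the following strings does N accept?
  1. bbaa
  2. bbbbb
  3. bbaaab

3

bbaa: accepted
bbbbb: accepted
bbaaab: accepted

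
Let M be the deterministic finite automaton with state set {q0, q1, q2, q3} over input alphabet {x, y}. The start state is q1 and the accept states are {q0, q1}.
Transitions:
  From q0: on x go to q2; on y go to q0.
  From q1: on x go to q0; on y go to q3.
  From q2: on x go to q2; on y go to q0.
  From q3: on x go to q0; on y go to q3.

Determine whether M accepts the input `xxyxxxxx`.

rejected

q1 --x--> q0
q0 --x--> q2
q2 --y--> q0
q0 --x--> q2
q2 --x--> q2
q2 --x--> q2
q2 --x--> q2
q2 --x--> q2
End in state q2, which is not an accepting state.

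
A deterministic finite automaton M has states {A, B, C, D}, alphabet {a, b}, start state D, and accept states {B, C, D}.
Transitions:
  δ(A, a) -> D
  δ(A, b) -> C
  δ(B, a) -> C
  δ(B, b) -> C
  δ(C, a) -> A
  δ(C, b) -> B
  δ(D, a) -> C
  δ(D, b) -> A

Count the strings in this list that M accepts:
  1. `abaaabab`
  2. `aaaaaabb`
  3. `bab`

`abaaabab`: rejected
`aaaaaabb`: accepted
`bab`: rejected

1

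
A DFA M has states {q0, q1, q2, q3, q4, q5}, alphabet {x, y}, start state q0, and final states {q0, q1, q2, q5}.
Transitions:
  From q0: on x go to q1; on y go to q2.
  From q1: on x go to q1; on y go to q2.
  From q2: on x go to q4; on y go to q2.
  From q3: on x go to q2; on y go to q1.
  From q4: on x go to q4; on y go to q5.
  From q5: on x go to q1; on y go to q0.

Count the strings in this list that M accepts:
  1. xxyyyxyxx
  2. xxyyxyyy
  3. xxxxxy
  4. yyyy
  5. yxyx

5

xxyyyxyxx: accepted
xxyyxyyy: accepted
xxxxxy: accepted
yyyy: accepted
yxyx: accepted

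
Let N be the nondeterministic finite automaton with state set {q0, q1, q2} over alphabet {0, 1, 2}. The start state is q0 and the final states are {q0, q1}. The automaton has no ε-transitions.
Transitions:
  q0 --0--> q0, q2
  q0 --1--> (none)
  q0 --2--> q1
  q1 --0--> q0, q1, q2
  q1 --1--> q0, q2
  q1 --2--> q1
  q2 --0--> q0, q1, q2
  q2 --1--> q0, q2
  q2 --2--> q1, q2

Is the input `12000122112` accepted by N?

rejected

Start: {q0}
read 1: {}
The reachable set is empty and stays empty for the remaining 10 symbols.
Reachable ∩ accepting = {} — empty.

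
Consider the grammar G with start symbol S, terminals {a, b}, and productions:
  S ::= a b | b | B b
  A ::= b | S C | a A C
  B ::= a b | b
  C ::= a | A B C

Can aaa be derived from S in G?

no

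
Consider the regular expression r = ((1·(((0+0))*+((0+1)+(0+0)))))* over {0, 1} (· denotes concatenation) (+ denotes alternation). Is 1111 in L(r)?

Split into 4 pieces 1 · 1 · 1 · 1; each matches (1·(((0+0))*+((0+1)+(0+0)))).

yes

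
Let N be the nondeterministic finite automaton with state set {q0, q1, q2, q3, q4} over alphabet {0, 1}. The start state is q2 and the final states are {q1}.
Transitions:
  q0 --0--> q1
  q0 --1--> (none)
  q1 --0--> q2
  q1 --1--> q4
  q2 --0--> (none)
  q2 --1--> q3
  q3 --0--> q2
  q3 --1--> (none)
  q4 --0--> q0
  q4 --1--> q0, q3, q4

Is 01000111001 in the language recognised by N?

rejected

Start: {q2}
read 0: {}
The reachable set is empty and stays empty for the remaining 10 symbols.
Reachable ∩ accepting = {} — empty.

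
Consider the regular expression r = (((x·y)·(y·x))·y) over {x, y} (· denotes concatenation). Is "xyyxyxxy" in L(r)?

No split of xyyxyxxy into u·v has ((x·y)·(y·x)) matching u and y matching v.

no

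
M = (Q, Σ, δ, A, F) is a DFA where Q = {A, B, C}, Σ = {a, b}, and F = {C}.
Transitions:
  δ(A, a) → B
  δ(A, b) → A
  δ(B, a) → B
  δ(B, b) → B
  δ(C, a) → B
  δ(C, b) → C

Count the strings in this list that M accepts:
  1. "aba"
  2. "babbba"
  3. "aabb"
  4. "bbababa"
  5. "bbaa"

"aba": rejected
"babbba": rejected
"aabb": rejected
"bbababa": rejected
"bbaa": rejected

0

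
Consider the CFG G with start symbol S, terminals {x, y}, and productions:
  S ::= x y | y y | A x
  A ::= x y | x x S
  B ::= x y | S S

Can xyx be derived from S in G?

S ⇒ Ax ⇒ xyx

yes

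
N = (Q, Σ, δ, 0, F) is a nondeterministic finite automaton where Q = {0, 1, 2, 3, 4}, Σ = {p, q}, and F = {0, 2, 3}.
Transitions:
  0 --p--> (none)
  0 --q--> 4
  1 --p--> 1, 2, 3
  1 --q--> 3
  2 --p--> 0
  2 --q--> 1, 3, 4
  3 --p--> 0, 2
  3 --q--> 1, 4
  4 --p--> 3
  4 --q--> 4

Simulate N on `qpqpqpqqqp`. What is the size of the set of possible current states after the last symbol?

4

Start: {0}
read q: {4}
read p: {3}
read q: {1, 4}
read p: {1, 2, 3}
read q: {1, 3, 4}
read p: {0, 1, 2, 3}
read q: {1, 3, 4}
read q: {1, 3, 4}
read q: {1, 3, 4}
read p: {0, 1, 2, 3}
Final reachable set {0, 1, 2, 3} has 4 states.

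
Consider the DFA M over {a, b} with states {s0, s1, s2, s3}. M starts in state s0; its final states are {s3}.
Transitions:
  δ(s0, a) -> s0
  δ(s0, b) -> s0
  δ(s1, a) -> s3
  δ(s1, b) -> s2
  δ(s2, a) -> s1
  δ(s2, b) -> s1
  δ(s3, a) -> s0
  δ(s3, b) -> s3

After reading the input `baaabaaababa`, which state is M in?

s0 --b--> s0
s0 --a--> s0
s0 --a--> s0
s0 --a--> s0
s0 --b--> s0
s0 --a--> s0
s0 --a--> s0
s0 --a--> s0
s0 --b--> s0
s0 --a--> s0
s0 --b--> s0
s0 --a--> s0

s0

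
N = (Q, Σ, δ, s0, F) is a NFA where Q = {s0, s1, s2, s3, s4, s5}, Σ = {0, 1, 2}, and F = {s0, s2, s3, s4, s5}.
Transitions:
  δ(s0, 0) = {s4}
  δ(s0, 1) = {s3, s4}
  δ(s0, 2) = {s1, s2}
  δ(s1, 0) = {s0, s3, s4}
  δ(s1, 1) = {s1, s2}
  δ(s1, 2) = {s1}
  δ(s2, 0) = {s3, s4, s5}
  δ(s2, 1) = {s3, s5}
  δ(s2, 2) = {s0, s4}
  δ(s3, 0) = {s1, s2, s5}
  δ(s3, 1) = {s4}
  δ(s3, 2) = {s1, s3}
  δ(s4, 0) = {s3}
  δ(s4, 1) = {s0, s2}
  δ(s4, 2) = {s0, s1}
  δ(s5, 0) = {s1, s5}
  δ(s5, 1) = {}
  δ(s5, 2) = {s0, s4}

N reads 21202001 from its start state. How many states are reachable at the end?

6

Start: {s0}
read 2: {s1, s2}
read 1: {s1, s2, s3, s5}
read 2: {s0, s1, s3, s4}
read 0: {s0, s1, s2, s3, s4, s5}
read 2: {s0, s1, s2, s3, s4}
read 0: {s0, s1, s2, s3, s4, s5}
read 0: {s0, s1, s2, s3, s4, s5}
read 1: {s0, s1, s2, s3, s4, s5}
Final reachable set {s0, s1, s2, s3, s4, s5} has 6 states.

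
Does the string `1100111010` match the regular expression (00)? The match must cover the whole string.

No split of 1100111010 into u·v has 0 matching u and 0 matching v.

no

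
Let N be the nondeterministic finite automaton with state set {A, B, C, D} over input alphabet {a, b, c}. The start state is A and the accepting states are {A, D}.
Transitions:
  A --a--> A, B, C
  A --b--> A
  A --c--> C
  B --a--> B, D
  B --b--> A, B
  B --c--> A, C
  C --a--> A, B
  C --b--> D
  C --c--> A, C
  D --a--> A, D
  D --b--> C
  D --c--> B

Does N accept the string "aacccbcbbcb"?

accepted

Start: {A}
read a: {A, B, C}
read a: {A, B, C, D}
read c: {A, B, C}
read c: {A, C}
read c: {A, C}
read b: {A, D}
read c: {B, C}
read b: {A, B, D}
read b: {A, B, C}
read c: {A, C}
read b: {A, D}
Reachable ∩ accepting = {A, D} — nonempty.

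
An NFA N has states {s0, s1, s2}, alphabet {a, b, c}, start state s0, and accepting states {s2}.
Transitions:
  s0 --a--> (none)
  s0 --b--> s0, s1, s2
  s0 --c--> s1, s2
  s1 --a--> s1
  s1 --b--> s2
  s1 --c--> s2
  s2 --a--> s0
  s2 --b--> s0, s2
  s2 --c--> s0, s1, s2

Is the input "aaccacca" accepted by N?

rejected

Start: {s0}
read a: {}
The reachable set is empty and stays empty for the remaining 7 symbols.
Reachable ∩ accepting = {} — empty.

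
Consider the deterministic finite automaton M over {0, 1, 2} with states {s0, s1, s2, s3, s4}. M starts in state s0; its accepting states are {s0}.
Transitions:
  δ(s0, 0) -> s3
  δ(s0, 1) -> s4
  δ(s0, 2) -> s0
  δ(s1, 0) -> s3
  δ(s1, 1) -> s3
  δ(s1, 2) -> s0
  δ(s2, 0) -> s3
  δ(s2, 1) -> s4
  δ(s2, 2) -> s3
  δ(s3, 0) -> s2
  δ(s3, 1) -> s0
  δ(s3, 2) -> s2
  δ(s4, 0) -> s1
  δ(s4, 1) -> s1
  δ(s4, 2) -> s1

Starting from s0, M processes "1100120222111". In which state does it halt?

s3

s0 --1--> s4
s4 --1--> s1
s1 --0--> s3
s3 --0--> s2
s2 --1--> s4
s4 --2--> s1
s1 --0--> s3
s3 --2--> s2
s2 --2--> s3
s3 --2--> s2
s2 --1--> s4
s4 --1--> s1
s1 --1--> s3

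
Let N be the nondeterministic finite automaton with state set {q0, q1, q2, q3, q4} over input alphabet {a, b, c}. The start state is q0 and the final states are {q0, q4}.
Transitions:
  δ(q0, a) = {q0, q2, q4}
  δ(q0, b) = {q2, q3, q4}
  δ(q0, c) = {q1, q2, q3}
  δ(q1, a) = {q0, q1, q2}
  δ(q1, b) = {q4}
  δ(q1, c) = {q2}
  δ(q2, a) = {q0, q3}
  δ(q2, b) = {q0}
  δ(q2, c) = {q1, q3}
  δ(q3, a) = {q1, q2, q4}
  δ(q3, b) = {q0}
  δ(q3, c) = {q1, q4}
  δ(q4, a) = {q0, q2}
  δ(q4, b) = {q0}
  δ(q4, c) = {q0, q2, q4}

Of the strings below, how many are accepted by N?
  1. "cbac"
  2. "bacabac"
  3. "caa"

"cbac": accepted
"bacabac": accepted
"caa": accepted

3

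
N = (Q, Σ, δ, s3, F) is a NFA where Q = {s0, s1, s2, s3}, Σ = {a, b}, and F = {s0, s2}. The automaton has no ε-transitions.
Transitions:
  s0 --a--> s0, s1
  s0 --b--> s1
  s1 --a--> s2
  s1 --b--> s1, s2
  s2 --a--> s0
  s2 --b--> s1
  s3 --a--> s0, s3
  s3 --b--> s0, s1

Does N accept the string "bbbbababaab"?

Start: {s3}
read b: {s0, s1}
read b: {s1, s2}
read b: {s1, s2}
read b: {s1, s2}
read a: {s0, s2}
read b: {s1}
read a: {s2}
read b: {s1}
read a: {s2}
read a: {s0}
read b: {s1}
Reachable ∩ accepting = {} — empty.

rejected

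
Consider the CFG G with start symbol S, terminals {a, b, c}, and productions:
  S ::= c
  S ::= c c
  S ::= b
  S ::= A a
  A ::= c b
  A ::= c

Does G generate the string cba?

S ⇒ Aa ⇒ cba

yes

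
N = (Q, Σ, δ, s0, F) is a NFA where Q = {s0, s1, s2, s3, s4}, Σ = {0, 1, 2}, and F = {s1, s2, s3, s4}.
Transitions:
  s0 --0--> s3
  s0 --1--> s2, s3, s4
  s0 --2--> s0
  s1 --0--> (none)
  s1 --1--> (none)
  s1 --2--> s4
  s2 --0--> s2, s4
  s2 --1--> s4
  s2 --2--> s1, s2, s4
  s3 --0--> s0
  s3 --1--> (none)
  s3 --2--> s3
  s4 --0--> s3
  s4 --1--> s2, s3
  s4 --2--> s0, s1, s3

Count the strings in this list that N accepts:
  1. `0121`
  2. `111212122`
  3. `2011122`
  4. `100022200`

2

`0121`: rejected
`111212122`: accepted
`2011122`: rejected
`100022200`: accepted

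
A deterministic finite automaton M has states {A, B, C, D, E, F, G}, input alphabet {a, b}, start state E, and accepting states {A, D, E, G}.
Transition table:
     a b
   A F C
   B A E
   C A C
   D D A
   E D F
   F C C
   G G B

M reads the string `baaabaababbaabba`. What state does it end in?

A

E --b--> F
F --a--> C
C --a--> A
A --a--> F
F --b--> C
C --a--> A
A --a--> F
F --b--> C
C --a--> A
A --b--> C
C --b--> C
C --a--> A
A --a--> F
F --b--> C
C --b--> C
C --a--> A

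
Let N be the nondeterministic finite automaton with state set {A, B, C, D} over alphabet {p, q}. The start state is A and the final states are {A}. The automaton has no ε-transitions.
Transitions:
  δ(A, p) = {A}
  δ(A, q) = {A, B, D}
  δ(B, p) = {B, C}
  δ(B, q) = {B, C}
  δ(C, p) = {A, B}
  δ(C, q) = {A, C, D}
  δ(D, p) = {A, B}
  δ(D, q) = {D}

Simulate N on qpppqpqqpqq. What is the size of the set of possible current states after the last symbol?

4

Start: {A}
read q: {A, B, D}
read p: {A, B, C}
read p: {A, B, C}
read p: {A, B, C}
read q: {A, B, C, D}
read p: {A, B, C}
read q: {A, B, C, D}
read q: {A, B, C, D}
read p: {A, B, C}
read q: {A, B, C, D}
read q: {A, B, C, D}
Final reachable set {A, B, C, D} has 4 states.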